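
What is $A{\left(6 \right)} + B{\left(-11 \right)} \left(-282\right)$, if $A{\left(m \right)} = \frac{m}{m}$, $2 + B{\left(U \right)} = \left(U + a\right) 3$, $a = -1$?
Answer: $10717$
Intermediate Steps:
$B{\left(U \right)} = -5 + 3 U$ ($B{\left(U \right)} = -2 + \left(U - 1\right) 3 = -2 + \left(-1 + U\right) 3 = -2 + \left(-3 + 3 U\right) = -5 + 3 U$)
$A{\left(m \right)} = 1$
$A{\left(6 \right)} + B{\left(-11 \right)} \left(-282\right) = 1 + \left(-5 + 3 \left(-11\right)\right) \left(-282\right) = 1 + \left(-5 - 33\right) \left(-282\right) = 1 - -10716 = 1 + 10716 = 10717$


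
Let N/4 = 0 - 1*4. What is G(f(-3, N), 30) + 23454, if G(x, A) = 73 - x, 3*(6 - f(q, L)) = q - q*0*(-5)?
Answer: 23520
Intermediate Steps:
N = -16 (N = 4*(0 - 1*4) = 4*(0 - 4) = 4*(-4) = -16)
f(q, L) = 6 - q/3 (f(q, L) = 6 - (q - q*0*(-5))/3 = 6 - (q - 0*(-5))/3 = 6 - (q - 1*0)/3 = 6 - (q + 0)/3 = 6 - q/3)
G(f(-3, N), 30) + 23454 = (73 - (6 - 1/3*(-3))) + 23454 = (73 - (6 + 1)) + 23454 = (73 - 1*7) + 23454 = (73 - 7) + 23454 = 66 + 23454 = 23520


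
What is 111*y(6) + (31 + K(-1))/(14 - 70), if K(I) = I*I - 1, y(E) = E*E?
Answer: 223745/56 ≈ 3995.4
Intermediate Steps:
y(E) = E²
K(I) = -1 + I² (K(I) = I² - 1 = -1 + I²)
111*y(6) + (31 + K(-1))/(14 - 70) = 111*6² + (31 + (-1 + (-1)²))/(14 - 70) = 111*36 + (31 + (-1 + 1))/(-56) = 3996 + (31 + 0)*(-1/56) = 3996 + 31*(-1/56) = 3996 - 31/56 = 223745/56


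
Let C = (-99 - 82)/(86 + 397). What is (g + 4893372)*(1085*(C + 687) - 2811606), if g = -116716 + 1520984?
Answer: -898022140190960/69 ≈ -1.3015e+13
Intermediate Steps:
g = 1404268
C = -181/483 ≈ -0.37474
(g + 4893372)*(1085*(C + 687) - 2811606) = (1404268 + 4893372)*(1085*(-181/483 + 687) - 2811606) = 6297640*(1085*(331640/483) - 2811606) = 6297640*(51404200/69 - 2811606) = 6297640*(-142596614/69) = -898022140190960/69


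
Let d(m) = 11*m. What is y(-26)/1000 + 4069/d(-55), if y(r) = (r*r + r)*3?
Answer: -11557/2420 ≈ -4.7756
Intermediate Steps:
y(r) = 3*r + 3*r² (y(r) = (r² + r)*3 = (r + r²)*3 = 3*r + 3*r²)
y(-26)/1000 + 4069/d(-55) = (3*(-26)*(1 - 26))/1000 + 4069/((11*(-55))) = (3*(-26)*(-25))*(1/1000) + 4069/(-605) = 1950*(1/1000) + 4069*(-1/605) = 39/20 - 4069/605 = -11557/2420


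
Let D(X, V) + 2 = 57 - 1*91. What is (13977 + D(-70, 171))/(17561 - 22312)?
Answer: -13941/4751 ≈ -2.9343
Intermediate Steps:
D(X, V) = -36 (D(X, V) = -2 + (57 - 1*91) = -2 + (57 - 91) = -2 - 34 = -36)
(13977 + D(-70, 171))/(17561 - 22312) = (13977 - 36)/(17561 - 22312) = 13941/(-4751) = 13941*(-1/4751) = -13941/4751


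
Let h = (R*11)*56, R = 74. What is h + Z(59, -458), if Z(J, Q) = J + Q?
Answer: 45185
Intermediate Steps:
h = 45584 (h = (74*11)*56 = 814*56 = 45584)
h + Z(59, -458) = 45584 + (59 - 458) = 45584 - 399 = 45185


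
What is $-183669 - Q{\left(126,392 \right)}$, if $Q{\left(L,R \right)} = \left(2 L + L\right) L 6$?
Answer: $-469437$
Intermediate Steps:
$Q{\left(L,R \right)} = 18 L^{2}$ ($Q{\left(L,R \right)} = 3 L L 6 = 3 L^{2} \cdot 6 = 18 L^{2}$)
$-183669 - Q{\left(126,392 \right)} = -183669 - 18 \cdot 126^{2} = -183669 - 18 \cdot 15876 = -183669 - 285768 = -469437$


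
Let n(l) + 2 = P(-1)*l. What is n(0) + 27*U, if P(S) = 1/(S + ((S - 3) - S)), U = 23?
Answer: 619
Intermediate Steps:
P(S) = 1/(-3 + S) (P(S) = 1/(S + ((-3 + S) - S)) = 1/(S - 3) = 1/(-3 + S))
n(l) = -2 - l/4 (n(l) = -2 + l/(-3 - 1) = -2 + l/(-4) = -2 - l/4)
n(0) + 27*U = (-2 - 1/4*0) + 27*23 = (-2 + 0) + 621 = -2 + 621 = 619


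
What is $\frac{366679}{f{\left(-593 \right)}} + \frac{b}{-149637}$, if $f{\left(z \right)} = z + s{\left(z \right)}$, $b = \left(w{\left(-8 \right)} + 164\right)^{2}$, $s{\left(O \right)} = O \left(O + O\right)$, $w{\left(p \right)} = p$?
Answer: $\frac{12589238881}{35050222695} \approx 0.35918$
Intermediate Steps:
$s{\left(O \right)} = 2 O^{2}$ ($s{\left(O \right)} = O 2 O = 2 O^{2}$)
$b = 24336$ ($b = \left(-8 + 164\right)^{2} = 156^{2} = 24336$)
$f{\left(z \right)} = z + 2 z^{2}$
$\frac{366679}{f{\left(-593 \right)}} + \frac{b}{-149637} = \frac{366679}{\left(-593\right) \left(1 + 2 \left(-593\right)\right)} + \frac{24336}{-149637} = \frac{366679}{\left(-593\right) \left(1 - 1186\right)} + 24336 \left(- \frac{1}{149637}\right) = \frac{366679}{\left(-593\right) \left(-1185\right)} - \frac{8112}{49879} = \frac{366679}{702705} - \frac{8112}{49879} = \frac{12589238881}{35050222695}$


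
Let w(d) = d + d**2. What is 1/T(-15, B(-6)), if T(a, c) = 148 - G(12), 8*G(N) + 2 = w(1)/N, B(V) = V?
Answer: 48/7115 ≈ 0.0067463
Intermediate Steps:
G(N) = -1/4 + 1/(4*N) (G(N) = -1/4 + ((1*(1 + 1))/N)/8 = -1/4 + ((1*2)/N)/8 = -1/4 + (2/N)/8 = -1/4 + 1/(4*N))
T(a, c) = 7115/48 (T(a, c) = 148 - (1 - 1*12)/(4*12) = 148 - (1 - 12)/(4*12) = 148 - (-11)/(4*12) = 148 - 1*(-11/48) = 148 + 11/48 = 7115/48)
1/T(-15, B(-6)) = 1/(7115/48) = 48/7115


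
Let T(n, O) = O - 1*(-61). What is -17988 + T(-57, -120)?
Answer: -18047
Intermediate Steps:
T(n, O) = 61 + O (T(n, O) = O + 61 = 61 + O)
-17988 + T(-57, -120) = -17988 + (61 - 120) = -17988 - 59 = -18047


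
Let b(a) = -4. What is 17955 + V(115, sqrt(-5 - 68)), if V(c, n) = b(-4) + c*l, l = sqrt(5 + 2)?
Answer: 17951 + 115*sqrt(7) ≈ 18255.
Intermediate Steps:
l = sqrt(7) ≈ 2.6458
V(c, n) = -4 + c*sqrt(7)
17955 + V(115, sqrt(-5 - 68)) = 17955 + (-4 + 115*sqrt(7)) = 17951 + 115*sqrt(7)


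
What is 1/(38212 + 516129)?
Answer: 1/554341 ≈ 1.8039e-6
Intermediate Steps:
1/(38212 + 516129) = 1/554341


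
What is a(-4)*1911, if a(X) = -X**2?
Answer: -30576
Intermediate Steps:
a(-4)*1911 = -1*(-4)**2*1911 = -1*16*1911 = -16*1911 = -30576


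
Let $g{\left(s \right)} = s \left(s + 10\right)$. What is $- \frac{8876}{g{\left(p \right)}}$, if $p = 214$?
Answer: $- \frac{317}{1712} \approx -0.18516$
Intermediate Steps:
$g{\left(s \right)} = s \left(10 + s\right)$
$- \frac{8876}{g{\left(p \right)}} = - \frac{8876}{214 \left(10 + 214\right)} = - \frac{8876}{214 \cdot 224} = - \frac{8876}{47936} = \left(-8876\right) \frac{1}{47936} = - \frac{317}{1712}$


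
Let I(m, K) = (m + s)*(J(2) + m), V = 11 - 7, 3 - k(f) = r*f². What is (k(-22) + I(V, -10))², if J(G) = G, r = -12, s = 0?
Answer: 34047225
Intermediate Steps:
k(f) = 3 + 12*f² (k(f) = 3 - (-12)*f² = 3 + 12*f²)
V = 4
I(m, K) = m*(2 + m) (I(m, K) = (m + 0)*(2 + m) = m*(2 + m))
(k(-22) + I(V, -10))² = ((3 + 12*(-22)²) + 4*(2 + 4))² = ((3 + 12*484) + 4*6)² = ((3 + 5808) + 24)² = (5811 + 24)² = 5835² = 34047225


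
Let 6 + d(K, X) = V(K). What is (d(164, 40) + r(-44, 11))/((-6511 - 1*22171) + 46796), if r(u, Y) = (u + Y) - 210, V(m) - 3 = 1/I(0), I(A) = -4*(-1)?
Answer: -983/72456 ≈ -0.013567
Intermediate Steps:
I(A) = 4
V(m) = 13/4 (V(m) = 3 + 1/4 = 3 + ¼ = 13/4)
r(u, Y) = -210 + Y + u (r(u, Y) = (Y + u) - 210 = -210 + Y + u)
d(K, X) = -11/4 (d(K, X) = -6 + 13/4 = -11/4)
(d(164, 40) + r(-44, 11))/((-6511 - 1*22171) + 46796) = (-11/4 + (-210 + 11 - 44))/((-6511 - 1*22171) + 46796) = (-11/4 - 243)/((-6511 - 22171) + 46796) = -983/(4*(-28682 + 46796)) = -983/4/18114 = -983/4*1/18114 = -983/72456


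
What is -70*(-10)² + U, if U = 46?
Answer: -6954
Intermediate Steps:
-70*(-10)² + U = -70*(-10)² + 46 = -70*100 + 46 = -7000 + 46 = -6954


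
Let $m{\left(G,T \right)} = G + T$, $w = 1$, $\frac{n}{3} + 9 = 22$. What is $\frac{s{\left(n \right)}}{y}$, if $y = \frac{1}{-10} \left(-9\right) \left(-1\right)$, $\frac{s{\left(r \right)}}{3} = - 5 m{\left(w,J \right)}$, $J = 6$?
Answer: $\frac{350}{3} \approx 116.67$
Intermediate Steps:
$n = 39$ ($n = -27 + 3 \cdot 22 = -27 + 66 = 39$)
$s{\left(r \right)} = -105$ ($s{\left(r \right)} = 3 \left(- 5 \left(1 + 6\right)\right) = 3 \left(\left(-5\right) 7\right) = 3 \left(-35\right) = -105$)
$y = - \frac{9}{10}$ ($y = \left(- \frac{1}{10}\right) \left(-9\right) \left(-1\right) = \frac{9}{10} \left(-1\right) = - \frac{9}{10} \approx -0.9$)
$\frac{s{\left(n \right)}}{y} = - \frac{105}{- \frac{9}{10}} = \left(-105\right) \left(- \frac{10}{9}\right) = \frac{350}{3}$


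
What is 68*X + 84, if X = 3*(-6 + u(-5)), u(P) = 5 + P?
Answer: -1140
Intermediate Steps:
X = -18 (X = 3*(-6 + (5 - 5)) = 3*(-6 + 0) = 3*(-6) = -18)
68*X + 84 = 68*(-18) + 84 = -1224 + 84 = -1140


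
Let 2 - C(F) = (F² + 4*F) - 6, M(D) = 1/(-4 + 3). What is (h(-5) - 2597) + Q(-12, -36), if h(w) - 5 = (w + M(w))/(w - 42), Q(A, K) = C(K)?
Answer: -175586/47 ≈ -3735.9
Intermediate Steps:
M(D) = -1 (M(D) = 1/(-1) = -1)
C(F) = 8 - F² - 4*F (C(F) = 2 - ((F² + 4*F) - 6) = 2 - (-6 + F² + 4*F) = 2 + (6 - F² - 4*F) = 8 - F² - 4*F)
Q(A, K) = 8 - K² - 4*K
h(w) = 5 + (-1 + w)/(-42 + w) (h(w) = 5 + (w - 1)/(w - 42) = 5 + (-1 + w)/(-42 + w))
(h(-5) - 2597) + Q(-12, -36) = ((-211 + 6*(-5))/(-42 - 5) - 2597) + (8 - 1*(-36)² - 4*(-36)) = ((-211 - 30)/(-47) - 2597) + (8 - 1*1296 + 144) = (-1/47*(-241) - 2597) + (8 - 1296 + 144) = (241/47 - 2597) - 1144 = -121818/47 - 1144 = -175586/47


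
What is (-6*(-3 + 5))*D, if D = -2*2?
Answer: 48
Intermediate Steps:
D = -4
(-6*(-3 + 5))*D = -6*(-3 + 5)*(-4) = -6*2*(-4) = -12*(-4) = 48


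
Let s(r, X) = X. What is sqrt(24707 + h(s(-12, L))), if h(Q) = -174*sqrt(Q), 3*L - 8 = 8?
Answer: sqrt(24707 - 232*sqrt(3)) ≈ 155.90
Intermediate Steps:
L = 16/3 (L = 8/3 + (1/3)*8 = 8/3 + 8/3 = 16/3 ≈ 5.3333)
sqrt(24707 + h(s(-12, L))) = sqrt(24707 - 232*sqrt(3))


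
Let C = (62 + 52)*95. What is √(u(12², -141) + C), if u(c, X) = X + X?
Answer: 6*√293 ≈ 102.70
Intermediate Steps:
u(c, X) = 2*X
C = 10830 (C = 114*95 = 10830)
√(u(12², -141) + C) = √(2*(-141) + 10830) = √(-282 + 10830) = √10548 = 6*√293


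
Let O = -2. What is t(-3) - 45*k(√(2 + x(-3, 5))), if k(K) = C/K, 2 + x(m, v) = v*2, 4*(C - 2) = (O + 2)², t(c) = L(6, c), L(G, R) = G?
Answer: 6 - 9*√10 ≈ -22.461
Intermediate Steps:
t(c) = 6
C = 2 (C = 2 + (-2 + 2)²/4 = 2 + (¼)*0² = 2 + (¼)*0 = 2 + 0 = 2)
x(m, v) = -2 + 2*v (x(m, v) = -2 + v*2 = -2 + 2*v)
k(K) = 2/K
t(-3) - 45*k(√(2 + x(-3, 5))) = 6 - 90/(√(2 + (-2 + 2*5))) = 6 - 90/(√(2 + (-2 + 10))) = 6 - 90/(√(2 + 8)) = 6 - 90/(√10) = 6 - 90*√10/10 = 6 - 9*√10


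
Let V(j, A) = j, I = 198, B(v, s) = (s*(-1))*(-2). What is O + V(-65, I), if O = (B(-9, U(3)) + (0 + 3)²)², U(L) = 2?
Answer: 104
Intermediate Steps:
B(v, s) = 2*s (B(v, s) = -s*(-2) = 2*s)
O = 169 (O = (2*2 + (0 + 3)²)² = (4 + 3²)² = (4 + 9)² = 13² = 169)
O + V(-65, I) = 169 - 65 = 104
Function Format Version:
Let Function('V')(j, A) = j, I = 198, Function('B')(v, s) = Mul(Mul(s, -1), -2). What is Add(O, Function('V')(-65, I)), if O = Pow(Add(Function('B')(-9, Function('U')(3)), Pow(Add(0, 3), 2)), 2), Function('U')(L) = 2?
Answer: 104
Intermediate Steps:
Function('B')(v, s) = Mul(2, s) (Function('B')(v, s) = Mul(Mul(-1, s), -2) = Mul(2, s))
O = 169 (O = Pow(Add(Mul(2, 2), Pow(Add(0, 3), 2)), 2) = Pow(Add(4, Pow(3, 2)), 2) = Pow(Add(4, 9), 2) = Pow(13, 2) = 169)
Add(O, Function('V')(-65, I)) = Add(169, -65) = 104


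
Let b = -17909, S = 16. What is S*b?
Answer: -286544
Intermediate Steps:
S*b = 16*(-17909) = -286544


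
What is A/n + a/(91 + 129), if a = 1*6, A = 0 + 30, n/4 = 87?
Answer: 181/1595 ≈ 0.11348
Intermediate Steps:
n = 348 (n = 4*87 = 348)
A = 30
a = 6
A/n + a/(91 + 129) = 30/348 + 6/(91 + 129) = 30*(1/348) + 6/220 = 5/58 + (1/220)*6 = 5/58 + 3/110 = 181/1595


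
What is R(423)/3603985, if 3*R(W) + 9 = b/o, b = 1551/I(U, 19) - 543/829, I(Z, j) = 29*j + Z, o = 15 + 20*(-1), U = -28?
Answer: -124317/142051724045 ≈ -8.7515e-7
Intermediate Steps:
o = -5 (o = 15 - 20 = -5)
I(Z, j) = Z + 29*j
b = 1001790/433567 (b = 1551/(-28 + 29*19) - 543/829 = 1551/(-28 + 551) - 543*1/829 = 1551/523 - 543/829 = 1001790/433567 ≈ 2.3106)
R(W) = -1367487/433567 (R(W) = -3 + ((1001790/433567)/(-5))/3 = -3 + ((1001790/433567)*(-⅕))/3 = -3 + (⅓)*(-200358/433567) = -3 - 66786/433567 = -1367487/433567)
R(423)/3603985 = -1367487/433567/3603985 = -1367487/433567*1/3603985 = -124317/142051724045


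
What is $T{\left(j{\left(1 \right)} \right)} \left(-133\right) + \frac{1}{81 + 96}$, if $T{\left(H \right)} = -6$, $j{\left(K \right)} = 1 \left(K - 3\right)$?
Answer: $\frac{141247}{177} \approx 798.01$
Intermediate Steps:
$j{\left(K \right)} = -3 + K$ ($j{\left(K \right)} = 1 \left(-3 + K\right) = -3 + K$)
$T{\left(j{\left(1 \right)} \right)} \left(-133\right) + \frac{1}{81 + 96} = \left(-6\right) \left(-133\right) + \frac{1}{81 + 96} = 798 + \frac{1}{177} = \frac{141247}{177}$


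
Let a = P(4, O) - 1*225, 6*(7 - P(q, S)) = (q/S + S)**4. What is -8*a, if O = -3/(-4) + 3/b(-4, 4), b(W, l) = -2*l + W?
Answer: 104449/12 ≈ 8704.1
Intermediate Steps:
b(W, l) = W - 2*l
O = 1/2 (O = -3/(-4) + 3/(-4 - 2*4) = -3*(-1/4) + 3/(-4 - 8) = 3/4 + 3/(-12) = 3/4 + 3*(-1/12) = 3/4 - 1/4 = 1/2 ≈ 0.50000)
P(q, S) = 7 - (S + q/S)**4/6 (P(q, S) = 7 - (q/S + S)**4/6 = 7 - (S + q/S)**4/6)
a = -104449/96 (a = (7 - (4 + (1/2)**2)**4/(6*2**(-4))) - 1*225 = (7 - 1/6*16*(4 + 1/4)**4) - 225 = (7 - 1/6*16*(17/4)**4) - 225 = (7 - 1/6*16*83521/256) - 225 = (7 - 83521/96) - 225 = -82849/96 - 225 = -104449/96 ≈ -1088.0)
-8*a = -8*(-104449/96) = 104449/12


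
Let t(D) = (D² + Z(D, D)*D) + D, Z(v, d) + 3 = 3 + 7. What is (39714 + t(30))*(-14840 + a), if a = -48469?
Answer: -2586425886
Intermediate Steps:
Z(v, d) = 7 (Z(v, d) = -3 + (3 + 7) = -3 + 10 = 7)
t(D) = D² + 8*D (t(D) = (D² + 7*D) + D = D² + 8*D)
(39714 + t(30))*(-14840 + a) = (39714 + 30*(8 + 30))*(-14840 - 48469) = (39714 + 30*38)*(-63309) = (39714 + 1140)*(-63309) = 40854*(-63309) = -2586425886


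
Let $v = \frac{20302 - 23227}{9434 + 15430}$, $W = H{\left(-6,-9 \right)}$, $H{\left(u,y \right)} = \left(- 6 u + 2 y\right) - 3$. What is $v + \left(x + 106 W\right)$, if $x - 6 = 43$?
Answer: $\frac{13583057}{8288} \approx 1638.9$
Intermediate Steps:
$H{\left(u,y \right)} = -3 - 6 u + 2 y$
$W = 15$ ($W = -3 - -36 + 2 \left(-9\right) = -3 + 36 - 18 = 15$)
$x = 49$ ($x = 6 + 43 = 49$)
$v = - \frac{975}{8288}$ ($v = - \frac{2925}{24864} = \left(-2925\right) \frac{1}{24864} = - \frac{975}{8288} \approx -0.11764$)
$v + \left(x + 106 W\right) = - \frac{975}{8288} + \left(49 + 106 \cdot 15\right) = - \frac{975}{8288} + \left(49 + 1590\right) = - \frac{975}{8288} + 1639 = \frac{13583057}{8288}$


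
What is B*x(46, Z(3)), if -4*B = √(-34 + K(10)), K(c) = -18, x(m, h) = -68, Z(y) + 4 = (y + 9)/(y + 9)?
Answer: 34*I*√13 ≈ 122.59*I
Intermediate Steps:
Z(y) = -3 (Z(y) = -4 + (y + 9)/(y + 9) = -4 + (9 + y)/(9 + y) = -4 + 1 = -3)
B = -I*√13/2 (B = -√(-34 - 18)/4 = -I*√13/2 ≈ -1.8028*I)
B*x(46, Z(3)) = -I*√13/2*(-68) = 34*I*√13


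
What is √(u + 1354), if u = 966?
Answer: 4*√145 ≈ 48.166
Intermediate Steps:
√(u + 1354) = √(966 + 1354) = √2320 = 4*√145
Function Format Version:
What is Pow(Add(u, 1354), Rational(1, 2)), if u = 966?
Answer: Mul(4, Pow(145, Rational(1, 2))) ≈ 48.166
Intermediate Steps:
Pow(Add(u, 1354), Rational(1, 2)) = Pow(Add(966, 1354), Rational(1, 2)) = Pow(2320, Rational(1, 2)) = Mul(4, Pow(145, Rational(1, 2)))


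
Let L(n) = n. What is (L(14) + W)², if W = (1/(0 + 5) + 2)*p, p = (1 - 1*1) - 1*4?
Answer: 676/25 ≈ 27.040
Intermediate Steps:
p = -4 (p = (1 - 1) - 4 = 0 - 4 = -4)
W = -44/5 (W = (1/(0 + 5) + 2)*(-4) = (1/5 + 2)*(-4) = (⅕ + 2)*(-4) = (11/5)*(-4) = -44/5 ≈ -8.8000)
(L(14) + W)² = (14 - 44/5)² = (26/5)² = 676/25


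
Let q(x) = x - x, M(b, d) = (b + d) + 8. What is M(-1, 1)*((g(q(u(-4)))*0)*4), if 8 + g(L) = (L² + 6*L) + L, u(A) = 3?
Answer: 0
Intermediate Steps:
M(b, d) = 8 + b + d
q(x) = 0
g(L) = -8 + L² + 7*L (g(L) = -8 + ((L² + 6*L) + L) = -8 + (L² + 7*L) = -8 + L² + 7*L)
M(-1, 1)*((g(q(u(-4)))*0)*4) = (8 - 1 + 1)*(((-8 + 0² + 7*0)*0)*4) = 8*(((-8 + 0 + 0)*0)*4) = 8*(-8*0*4) = 8*(0*4) = 8*0 = 0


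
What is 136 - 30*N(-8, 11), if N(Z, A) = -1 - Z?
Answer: -74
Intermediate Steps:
136 - 30*N(-8, 11) = 136 - 30*(-1 - 1*(-8)) = 136 - 30*(-1 + 8) = 136 - 30*7 = 136 - 210 = -74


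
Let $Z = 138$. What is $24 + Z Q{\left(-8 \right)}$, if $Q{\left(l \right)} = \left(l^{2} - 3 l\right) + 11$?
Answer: $13686$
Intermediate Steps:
$Q{\left(l \right)} = 11 + l^{2} - 3 l$
$24 + Z Q{\left(-8 \right)} = 24 + 138 \left(11 + \left(-8\right)^{2} - -24\right) = 24 + 138 \left(11 + 64 + 24\right) = 24 + 138 \cdot 99 = 24 + 13662 = 13686$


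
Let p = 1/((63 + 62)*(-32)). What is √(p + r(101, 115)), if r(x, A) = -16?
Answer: I*√640010/200 ≈ 4.0*I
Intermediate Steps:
p = -1/4000 (p = 1/(125*(-32)) = 1/(-4000) = -1/4000 ≈ -0.00025000)
√(p + r(101, 115)) = √(-1/4000 - 16) = √(-64001/4000) = I*√640010/200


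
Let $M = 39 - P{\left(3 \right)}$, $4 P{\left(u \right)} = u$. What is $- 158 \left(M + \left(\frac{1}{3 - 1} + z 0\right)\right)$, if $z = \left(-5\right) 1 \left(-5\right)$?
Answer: $- \frac{12245}{2} \approx -6122.5$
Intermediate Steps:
$P{\left(u \right)} = \frac{u}{4}$
$z = 25$ ($z = \left(-5\right) \left(-5\right) = 25$)
$M = \frac{153}{4}$ ($M = 39 - \frac{1}{4} \cdot 3 = 39 - \frac{3}{4} = \frac{153}{4} \approx 38.25$)
$- 158 \left(M + \left(\frac{1}{3 - 1} + z 0\right)\right) = - 158 \left(\frac{153}{4} + \left(\frac{1}{3 - 1} + 25 \cdot 0\right)\right) = - 158 \left(\frac{153}{4} + \left(\frac{1}{2} + 0\right)\right) = - 158 \left(\frac{153}{4} + \frac{1}{2}\right) = \left(-158\right) \frac{155}{4} = - \frac{12245}{2}$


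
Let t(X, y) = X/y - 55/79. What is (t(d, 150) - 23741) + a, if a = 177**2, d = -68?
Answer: 44952089/5925 ≈ 7586.9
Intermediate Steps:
t(X, y) = -55/79 + X/y (t(X, y) = X/y - 55*1/79 = X/y - 55/79 = -55/79 + X/y)
a = 31329
(t(d, 150) - 23741) + a = ((-55/79 - 68/150) - 23741) + 31329 = ((-55/79 - 68*1/150) - 23741) + 31329 = ((-55/79 - 34/75) - 23741) + 31329 = (-6811/5925 - 23741) + 31329 = -140672236/5925 + 31329 = 44952089/5925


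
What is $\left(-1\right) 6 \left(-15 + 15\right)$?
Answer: $0$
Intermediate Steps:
$\left(-1\right) 6 \left(-15 + 15\right) = \left(-6\right) 0 = 0$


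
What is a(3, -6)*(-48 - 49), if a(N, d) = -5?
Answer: 485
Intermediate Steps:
a(3, -6)*(-48 - 49) = -5*(-48 - 49) = -5*(-97) = 485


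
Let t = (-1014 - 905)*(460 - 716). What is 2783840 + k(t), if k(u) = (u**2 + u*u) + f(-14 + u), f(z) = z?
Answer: 482683910482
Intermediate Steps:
t = 491264 (t = -1919*(-256) = 491264)
k(u) = -14 + u + 2*u**2 (k(u) = (u**2 + u*u) + (-14 + u) = (u**2 + u**2) + (-14 + u) = 2*u**2 + (-14 + u) = -14 + u + 2*u**2)
2783840 + k(t) = 2783840 + (-14 + 491264 + 2*491264**2) = 2783840 + (-14 + 491264 + 2*241340317696) = 2783840 + (-14 + 491264 + 482680635392) = 2783840 + 482681126642 = 482683910482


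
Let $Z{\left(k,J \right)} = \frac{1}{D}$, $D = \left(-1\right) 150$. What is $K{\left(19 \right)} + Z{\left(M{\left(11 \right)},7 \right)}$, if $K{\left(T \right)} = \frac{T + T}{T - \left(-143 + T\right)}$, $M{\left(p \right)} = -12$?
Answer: $\frac{5557}{21450} \approx 0.25907$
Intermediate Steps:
$D = -150$
$Z{\left(k,J \right)} = - \frac{1}{150}$ ($Z{\left(k,J \right)} = \frac{1}{-150} = - \frac{1}{150}$)
$K{\left(T \right)} = \frac{2 T}{143}$
$K{\left(19 \right)} + Z{\left(M{\left(11 \right)},7 \right)} = \frac{2}{143} \cdot 19 - \frac{1}{150} = \frac{38}{143} - \frac{1}{150} = \frac{5557}{21450}$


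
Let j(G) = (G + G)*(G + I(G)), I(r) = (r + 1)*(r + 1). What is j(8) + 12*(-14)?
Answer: 1256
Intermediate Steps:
I(r) = (1 + r)² (I(r) = (1 + r)*(1 + r) = (1 + r)²)
j(G) = 2*G*(G + (1 + G)²) (j(G) = (G + G)*(G + (1 + G)²) = (2*G)*(G + (1 + G)²) = 2*G*(G + (1 + G)²))
j(8) + 12*(-14) = 2*8*(8 + (1 + 8)²) + 12*(-14) = 2*8*(8 + 9²) - 168 = 2*8*(8 + 81) - 168 = 2*8*89 - 168 = 1424 - 168 = 1256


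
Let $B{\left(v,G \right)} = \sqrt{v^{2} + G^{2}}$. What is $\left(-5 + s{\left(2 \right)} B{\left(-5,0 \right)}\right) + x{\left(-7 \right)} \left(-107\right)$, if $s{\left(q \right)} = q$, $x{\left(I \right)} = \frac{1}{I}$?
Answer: $\frac{142}{7} \approx 20.286$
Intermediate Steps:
$B{\left(v,G \right)} = \sqrt{G^{2} + v^{2}}$
$\left(-5 + s{\left(2 \right)} B{\left(-5,0 \right)}\right) + x{\left(-7 \right)} \left(-107\right) = \left(-5 + 2 \sqrt{0^{2} + \left(-5\right)^{2}}\right) + \frac{1}{-7} \left(-107\right) = \left(-5 + 2 \sqrt{0 + 25}\right) - - \frac{107}{7} = \left(-5 + 2 \sqrt{25}\right) + \frac{107}{7} = \left(-5 + 2 \cdot 5\right) + \frac{107}{7} = \left(-5 + 10\right) + \frac{107}{7} = 5 + \frac{107}{7} = \frac{142}{7}$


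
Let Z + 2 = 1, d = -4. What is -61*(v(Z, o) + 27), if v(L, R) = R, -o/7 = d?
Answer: -3355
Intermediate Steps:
Z = -1 (Z = -2 + 1 = -1)
o = 28 (o = -7*(-4) = 28)
-61*(v(Z, o) + 27) = -61*(28 + 27) = -61*55 = -3355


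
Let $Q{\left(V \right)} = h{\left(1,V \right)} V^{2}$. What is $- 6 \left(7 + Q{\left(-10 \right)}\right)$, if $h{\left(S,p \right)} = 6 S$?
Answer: $-3642$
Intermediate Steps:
$Q{\left(V \right)} = 6 V^{2}$ ($Q{\left(V \right)} = 6 \cdot 1 V^{2} = 6 V^{2}$)
$- 6 \left(7 + Q{\left(-10 \right)}\right) = - 6 \left(7 + 6 \left(-10\right)^{2}\right) = - 6 \left(7 + 6 \cdot 100\right) = - 6 \left(7 + 600\right) = \left(-6\right) 607 = -3642$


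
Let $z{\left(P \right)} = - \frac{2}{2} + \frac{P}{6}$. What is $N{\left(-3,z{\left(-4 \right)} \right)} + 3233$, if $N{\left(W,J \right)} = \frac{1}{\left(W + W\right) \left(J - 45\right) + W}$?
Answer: $\frac{895542}{277} \approx 3233.0$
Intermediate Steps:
$z{\left(P \right)} = -1 + \frac{P}{6}$ ($z{\left(P \right)} = \left(-2\right) \frac{1}{2} + P \frac{1}{6} = -1 + \frac{P}{6}$)
$N{\left(W,J \right)} = \frac{1}{W + 2 W \left(-45 + J\right)}$ ($N{\left(W,J \right)} = \frac{1}{2 W \left(-45 + J\right) + W} = \frac{1}{W + 2 W \left(-45 + J\right)}$)
$N{\left(-3,z{\left(-4 \right)} \right)} + 3233 = \frac{1}{\left(-3\right) \left(-89 + 2 \left(-1 + \frac{1}{6} \left(-4\right)\right)\right)} + 3233 = - \frac{1}{3 \left(-89 + 2 \left(-1 - \frac{2}{3}\right)\right)} + 3233 = - \frac{1}{3 \left(-89 + 2 \left(- \frac{5}{3}\right)\right)} + 3233 = - \frac{1}{3 \left(-89 - \frac{10}{3}\right)} + 3233 = - \frac{1}{3 \left(- \frac{277}{3}\right)} + 3233 = \left(- \frac{1}{3}\right) \left(- \frac{3}{277}\right) + 3233 = \frac{1}{277} + 3233 = \frac{895542}{277}$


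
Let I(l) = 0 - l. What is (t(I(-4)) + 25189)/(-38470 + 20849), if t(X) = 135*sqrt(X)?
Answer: -25459/17621 ≈ -1.4448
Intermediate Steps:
I(l) = -l
(t(I(-4)) + 25189)/(-38470 + 20849) = (135*sqrt(-1*(-4)) + 25189)/(-38470 + 20849) = (135*sqrt(4) + 25189)/(-17621) = (135*2 + 25189)*(-1/17621) = (270 + 25189)*(-1/17621) = 25459*(-1/17621) = -25459/17621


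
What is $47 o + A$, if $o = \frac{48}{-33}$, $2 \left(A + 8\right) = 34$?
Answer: $- \frac{653}{11} \approx -59.364$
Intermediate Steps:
$A = 9$ ($A = -8 + \frac{1}{2} \cdot 34 = -8 + 17 = 9$)
$o = - \frac{16}{11}$ ($o = 48 \left(- \frac{1}{33}\right) = - \frac{16}{11} \approx -1.4545$)
$47 o + A = 47 \left(- \frac{16}{11}\right) + 9 = - \frac{752}{11} + 9 = - \frac{653}{11}$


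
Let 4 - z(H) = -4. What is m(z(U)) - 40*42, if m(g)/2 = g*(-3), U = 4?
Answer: -1728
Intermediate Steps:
z(H) = 8 (z(H) = 4 - 1*(-4) = 4 + 4 = 8)
m(g) = -6*g (m(g) = 2*(g*(-3)) = 2*(-3*g) = -6*g)
m(z(U)) - 40*42 = -6*8 - 40*42 = -48 - 1680 = -1728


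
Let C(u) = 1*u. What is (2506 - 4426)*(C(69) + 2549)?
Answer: -5026560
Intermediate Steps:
C(u) = u
(2506 - 4426)*(C(69) + 2549) = (2506 - 4426)*(69 + 2549) = -1920*2618 = -5026560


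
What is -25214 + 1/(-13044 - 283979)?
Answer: -7489137923/297023 ≈ -25214.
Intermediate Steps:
-25214 + 1/(-13044 - 283979) = -25214 + 1/(-297023) = -25214 - 1/297023 = -7489137923/297023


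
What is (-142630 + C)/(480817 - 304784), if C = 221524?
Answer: 78894/176033 ≈ 0.44818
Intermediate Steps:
(-142630 + C)/(480817 - 304784) = (-142630 + 221524)/(480817 - 304784) = 78894/176033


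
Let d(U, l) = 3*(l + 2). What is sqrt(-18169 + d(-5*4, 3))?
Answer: I*sqrt(18154) ≈ 134.74*I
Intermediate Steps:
d(U, l) = 6 + 3*l (d(U, l) = 3*(2 + l) = 6 + 3*l)
sqrt(-18169 + d(-5*4, 3)) = sqrt(-18169 + (6 + 3*3)) = sqrt(-18169 + (6 + 9)) = sqrt(-18169 + 15) = sqrt(-18154) = I*sqrt(18154)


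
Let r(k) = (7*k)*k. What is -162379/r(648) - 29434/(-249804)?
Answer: 6753859/107915328 ≈ 0.062585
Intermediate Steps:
r(k) = 7*k**2
-162379/r(648) - 29434/(-249804) = -162379/(7*648**2) - 29434/(-249804) = -162379/(7*419904) - 29434*(-1/249804) = -162379/2939328 + 14717/124902 = -162379*1/2939328 + 14717/124902 = -23197/419904 + 14717/124902 = 6753859/107915328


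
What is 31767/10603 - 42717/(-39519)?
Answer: 569442808/139673319 ≈ 4.0770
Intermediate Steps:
31767/10603 - 42717/(-39519) = 31767*(1/10603) - 42717*(-1/39519) = 31767/10603 + 14239/13173 = 569442808/139673319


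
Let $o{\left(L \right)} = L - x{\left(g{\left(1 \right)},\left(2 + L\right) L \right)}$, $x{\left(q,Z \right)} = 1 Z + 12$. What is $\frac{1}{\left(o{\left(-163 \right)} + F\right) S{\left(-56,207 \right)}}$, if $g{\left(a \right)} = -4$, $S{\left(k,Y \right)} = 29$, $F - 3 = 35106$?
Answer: $\frac{1}{252039} \approx 3.9676 \cdot 10^{-6}$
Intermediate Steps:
$F = 35109$ ($F = 3 + 35106 = 35109$)
$x{\left(q,Z \right)} = 12 + Z$ ($x{\left(q,Z \right)} = Z + 12 = 12 + Z$)
$o{\left(L \right)} = -12 + L - L \left(2 + L\right)$ ($o{\left(L \right)} = L - \left(12 + \left(2 + L\right) L\right) = L - \left(12 + L \left(2 + L\right)\right) = -12 + L - L \left(2 + L\right)$)
$\frac{1}{\left(o{\left(-163 \right)} + F\right) S{\left(-56,207 \right)}} = \frac{1}{\left(\left(-12 - 163 - - 163 \left(2 - 163\right)\right) + 35109\right) 29} = \frac{1}{\left(-12 - 163 - \left(-163\right) \left(-161\right)\right) + 35109} \cdot \frac{1}{29} = \frac{1}{\left(-12 - 163 - 26243\right) + 35109} \cdot \frac{1}{29} = \frac{1}{-26418 + 35109} \cdot \frac{1}{29} = \frac{1}{8691} \cdot \frac{1}{29} = \frac{1}{252039}$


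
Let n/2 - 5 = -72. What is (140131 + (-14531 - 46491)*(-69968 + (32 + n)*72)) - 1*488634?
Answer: 4717384361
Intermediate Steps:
n = -134 (n = 10 + 2*(-72) = 10 - 144 = -134)
(140131 + (-14531 - 46491)*(-69968 + (32 + n)*72)) - 1*488634 = (140131 + (-14531 - 46491)*(-69968 + (32 - 134)*72)) - 1*488634 = (140131 - 61022*(-69968 - 102*72)) - 488634 = (140131 - 61022*(-69968 - 7344)) - 488634 = (140131 - 61022*(-77312)) - 488634 = (140131 + 4717732864) - 488634 = 4717872995 - 488634 = 4717384361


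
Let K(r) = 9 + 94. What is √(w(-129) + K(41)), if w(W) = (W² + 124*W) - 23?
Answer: 5*√29 ≈ 26.926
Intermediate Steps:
K(r) = 103
w(W) = -23 + W² + 124*W
√(w(-129) + K(41)) = √((-23 + (-129)² + 124*(-129)) + 103) = √((-23 + 16641 - 15996) + 103) = √(622 + 103) = √725 = 5*√29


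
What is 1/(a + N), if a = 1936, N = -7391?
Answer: -1/5455 ≈ -0.00018332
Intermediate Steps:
1/(a + N) = 1/(1936 - 7391) = 1/(-5455) = -1/5455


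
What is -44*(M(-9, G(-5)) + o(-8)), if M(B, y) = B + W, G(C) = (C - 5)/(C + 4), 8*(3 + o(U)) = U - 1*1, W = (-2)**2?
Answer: 803/2 ≈ 401.50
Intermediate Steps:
W = 4
o(U) = -25/8 + U/8 (o(U) = -3 + (U - 1*1)/8 = -3 + (U - 1)/8 = -3 + (-1 + U)/8 = -3 + (-1/8 + U/8) = -25/8 + U/8)
G(C) = (-5 + C)/(4 + C)
M(B, y) = 4 + B (M(B, y) = B + 4 = 4 + B)
-44*(M(-9, G(-5)) + o(-8)) = -44*((4 - 9) + (-25/8 + (1/8)*(-8))) = -44*(-5 + (-25/8 - 1)) = -44*(-5 - 33/8) = -44*(-73/8) = 803/2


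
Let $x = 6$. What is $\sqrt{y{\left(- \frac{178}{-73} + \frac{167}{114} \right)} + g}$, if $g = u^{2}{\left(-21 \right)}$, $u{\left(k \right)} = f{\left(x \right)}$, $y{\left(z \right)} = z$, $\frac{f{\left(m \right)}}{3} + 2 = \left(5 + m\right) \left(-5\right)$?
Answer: $\frac{\sqrt{2025375779370}}{8322} \approx 171.01$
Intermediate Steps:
$f{\left(m \right)} = -81 - 15 m$ ($f{\left(m \right)} = -6 + 3 \left(5 + m\right) \left(-5\right) = -6 + 3 \left(-25 - 5 m\right) = -6 - \left(75 + 15 m\right) = -81 - 15 m$)
$u{\left(k \right)} = -171$ ($u{\left(k \right)} = -81 - 90 = -171$)
$g = 29241$ ($g = \left(-171\right)^{2} = 29241$)
$\sqrt{y{\left(- \frac{178}{-73} + \frac{167}{114} \right)} + g} = \sqrt{\left(- \frac{178}{-73} + \frac{167}{114}\right) + 29241} = \sqrt{\left(\left(-178\right) \left(- \frac{1}{73}\right) + 167 \cdot \frac{1}{114}\right) + 29241} = \sqrt{\left(\frac{178}{73} + \frac{167}{114}\right) + 29241} = \sqrt{\frac{32483}{8322} + 29241} = \sqrt{\frac{243376085}{8322}} = \frac{\sqrt{2025375779370}}{8322}$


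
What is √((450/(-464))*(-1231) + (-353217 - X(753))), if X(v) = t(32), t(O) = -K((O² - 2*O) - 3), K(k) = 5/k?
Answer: 13*I*√30523080522/3828 ≈ 593.32*I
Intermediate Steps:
t(O) = -5/(-3 + O² - 2*O) (t(O) = -5/((O² - 2*O) - 3) = -5/(-3 + O² - 2*O))
X(v) = -5/957 (X(v) = 5/(3 - 1*32² + 2*32) = 5/(3 - 1*1024 + 64) = 5/(3 - 1024 + 64) = 5/(-957) = 5*(-1/957) = -5/957)
√((450/(-464))*(-1231) + (-353217 - X(753))) = √((450/(-464))*(-1231) + (-353217 - 1*(-5/957))) = √((450*(-1/464))*(-1231) + (-353217 + 5/957)) = √(-225/232*(-1231) - 338028664/957) = √(276975/232 - 338028664/957) = √(-2695089137/7656) = 13*I*√30523080522/3828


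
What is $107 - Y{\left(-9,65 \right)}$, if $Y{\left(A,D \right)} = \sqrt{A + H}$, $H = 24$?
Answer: $107 - \sqrt{15} \approx 103.13$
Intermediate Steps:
$Y{\left(A,D \right)} = \sqrt{24 + A}$ ($Y{\left(A,D \right)} = \sqrt{A + 24} = \sqrt{24 + A}$)
$107 - Y{\left(-9,65 \right)} = 107 - \sqrt{24 - 9} = 107 - \sqrt{15}$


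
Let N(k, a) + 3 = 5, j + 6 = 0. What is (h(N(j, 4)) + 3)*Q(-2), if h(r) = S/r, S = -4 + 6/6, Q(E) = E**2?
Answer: 6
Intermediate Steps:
j = -6 (j = -6 + 0 = -6)
N(k, a) = 2 (N(k, a) = -3 + 5 = 2)
S = -3 (S = -4 + 6*(1/6) = -4 + 1 = -3)
h(r) = -3/r
(h(N(j, 4)) + 3)*Q(-2) = (-3/2 + 3)*(-2)**2 = (-3*1/2 + 3)*4 = (-3/2 + 3)*4 = (3/2)*4 = 6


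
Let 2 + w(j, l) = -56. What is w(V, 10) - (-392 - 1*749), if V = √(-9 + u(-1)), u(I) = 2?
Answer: 1083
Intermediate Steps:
V = I*√7 (V = √(-9 + 2) = √(-7) = I*√7 ≈ 2.6458*I)
w(j, l) = -58 (w(j, l) = -2 - 56 = -58)
w(V, 10) - (-392 - 1*749) = -58 - (-392 - 1*749) = -58 - (-392 - 749) = -58 - 1*(-1141) = -58 + 1141 = 1083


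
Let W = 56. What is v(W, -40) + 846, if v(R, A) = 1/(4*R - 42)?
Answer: 153973/182 ≈ 846.01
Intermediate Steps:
v(R, A) = 1/(-42 + 4*R)
v(W, -40) + 846 = 1/(2*(-21 + 2*56)) + 846 = 1/(2*(-21 + 112)) + 846 = (½)/91 + 846 = (½)*(1/91) + 846 = 1/182 + 846 = 153973/182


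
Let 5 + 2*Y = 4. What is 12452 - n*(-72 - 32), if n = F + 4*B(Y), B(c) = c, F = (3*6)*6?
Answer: 23476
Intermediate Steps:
Y = -½ (Y = -5/2 + (½)*4 = -5/2 + 2 = -½ ≈ -0.50000)
F = 108 (F = 18*6 = 108)
n = 106 (n = 108 + 4*(-½) = 108 - 2 = 106)
12452 - n*(-72 - 32) = 12452 - 106*(-72 - 32) = 12452 - 106*(-104) = 12452 - 1*(-11024) = 12452 + 11024 = 23476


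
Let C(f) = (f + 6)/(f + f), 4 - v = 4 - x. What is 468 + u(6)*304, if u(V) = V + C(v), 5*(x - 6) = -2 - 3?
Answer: 13132/5 ≈ 2626.4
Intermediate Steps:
x = 5 (x = 6 + (-2 - 3)/5 = 6 + (⅕)*(-5) = 6 - 1 = 5)
v = 5 (v = 4 - (4 - 1*5) = 4 - (4 - 5) = 4 - 1*(-1) = 4 + 1 = 5)
C(f) = (6 + f)/(2*f) (C(f) = (6 + f)/((2*f)) = (6 + f)*(1/(2*f)) = (6 + f)/(2*f))
u(V) = 11/10 + V (u(V) = V + (½)*(6 + 5)/5 = V + (½)*(⅕)*11 = V + 11/10 = 11/10 + V)
468 + u(6)*304 = 468 + (11/10 + 6)*304 = 468 + (71/10)*304 = 468 + 10792/5 = 13132/5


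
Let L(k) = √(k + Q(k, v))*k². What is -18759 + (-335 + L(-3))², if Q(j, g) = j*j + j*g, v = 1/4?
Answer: 375565/4 - 3015*√21 ≈ 80075.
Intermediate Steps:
v = ¼ ≈ 0.25000
Q(j, g) = j² + g*j
L(k) = k²*√(k + k*(¼ + k)) (L(k) = √(k + k*(¼ + k))*k² = k²*√(k + k*(¼ + k)))
-18759 + (-335 + L(-3))² = -18759 + (-335 + (½)*(-3)²*√(-3*(5 + 4*(-3))))² = -18759 + (-335 + (½)*9*√(-3*(5 - 12)))² = -18759 + (-335 + (½)*9*√(-3*(-7)))² = -18759 + (-335 + (½)*9*√21)² = -18759 + (-335 + 9*√21/2)²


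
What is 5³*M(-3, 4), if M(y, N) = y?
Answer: -375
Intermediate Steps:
5³*M(-3, 4) = 5³*(-3) = 125*(-3) = -375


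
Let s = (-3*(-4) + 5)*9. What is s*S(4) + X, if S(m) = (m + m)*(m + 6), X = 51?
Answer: 12291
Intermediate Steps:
S(m) = 2*m*(6 + m) (S(m) = (2*m)*(6 + m) = 2*m*(6 + m))
s = 153 (s = (12 + 5)*9 = 17*9 = 153)
s*S(4) + X = 153*(2*4*(6 + 4)) + 51 = 153*(2*4*10) + 51 = 153*80 + 51 = 12240 + 51 = 12291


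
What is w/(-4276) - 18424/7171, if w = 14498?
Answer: -91373091/15331598 ≈ -5.9598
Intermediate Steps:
w/(-4276) - 18424/7171 = 14498/(-4276) - 18424/7171 = 14498*(-1/4276) - 18424*1/7171 = -7249/2138 - 18424/7171 = -91373091/15331598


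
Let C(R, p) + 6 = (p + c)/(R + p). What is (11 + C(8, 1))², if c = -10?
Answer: 16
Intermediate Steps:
C(R, p) = -6 + (-10 + p)/(R + p) (C(R, p) = -6 + (p - 10)/(R + p) = -6 + (-10 + p)/(R + p))
(11 + C(8, 1))² = (11 + (-10 - 6*8 - 5*1)/(8 + 1))² = (11 + (-10 - 48 - 5)/9)² = (11 + (⅑)*(-63))² = (11 - 7)² = 4² = 16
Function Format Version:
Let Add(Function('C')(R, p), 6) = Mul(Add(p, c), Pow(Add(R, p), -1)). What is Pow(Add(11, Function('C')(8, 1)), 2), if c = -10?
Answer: 16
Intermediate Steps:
Function('C')(R, p) = Add(-6, Mul(Pow(Add(R, p), -1), Add(-10, p))) (Function('C')(R, p) = Add(-6, Mul(Add(p, -10), Pow(Add(R, p), -1))) = Add(-6, Mul(Add(-10, p), Pow(Add(R, p), -1))) = Add(-6, Mul(Pow(Add(R, p), -1), Add(-10, p))))
Pow(Add(11, Function('C')(8, 1)), 2) = Pow(Add(11, Mul(Pow(Add(8, 1), -1), Add(-10, Mul(-6, 8), Mul(-5, 1)))), 2) = Pow(Add(11, Mul(Pow(9, -1), Add(-10, -48, -5))), 2) = Pow(Add(11, Mul(Rational(1, 9), -63)), 2) = Pow(Add(11, -7), 2) = Pow(4, 2) = 16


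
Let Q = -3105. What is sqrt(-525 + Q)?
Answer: 11*I*sqrt(30) ≈ 60.25*I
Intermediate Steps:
sqrt(-525 + Q) = sqrt(-525 - 3105) = sqrt(-3630) = 11*I*sqrt(30)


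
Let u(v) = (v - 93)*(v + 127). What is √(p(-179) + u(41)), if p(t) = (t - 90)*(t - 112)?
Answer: 3*√7727 ≈ 263.71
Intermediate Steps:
p(t) = (-112 + t)*(-90 + t) (p(t) = (-90 + t)*(-112 + t) = (-112 + t)*(-90 + t))
u(v) = (-93 + v)*(127 + v)
√(p(-179) + u(41)) = √((10080 + (-179)² - 202*(-179)) + (-11811 + 41² + 34*41)) = √((10080 + 32041 + 36158) + (-11811 + 1681 + 1394)) = √(78279 - 8736) = √69543 = 3*√7727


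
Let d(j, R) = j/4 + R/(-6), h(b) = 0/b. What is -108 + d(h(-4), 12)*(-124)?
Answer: 140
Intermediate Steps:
h(b) = 0
d(j, R) = -R/6 + j/4 (d(j, R) = j*(¼) + R*(-⅙) = j/4 - R/6 = -R/6 + j/4)
-108 + d(h(-4), 12)*(-124) = -108 + (-⅙*12 + (¼)*0)*(-124) = -108 + (-2 + 0)*(-124) = -108 - 2*(-124) = -108 + 248 = 140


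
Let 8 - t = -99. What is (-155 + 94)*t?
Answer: -6527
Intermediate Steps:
t = 107 (t = 8 - 1*(-99) = 8 + 99 = 107)
(-155 + 94)*t = (-155 + 94)*107 = -61*107 = -6527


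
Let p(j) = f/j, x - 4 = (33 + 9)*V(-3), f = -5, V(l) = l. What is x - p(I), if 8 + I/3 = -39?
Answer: -17207/141 ≈ -122.04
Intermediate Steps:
I = -141 (I = -24 + 3*(-39) = -24 - 117 = -141)
x = -122 (x = 4 + (33 + 9)*(-3) = 4 + 42*(-3) = 4 - 126 = -122)
p(j) = -5/j
x - p(I) = -122 - (-5)/(-141) = -122 - (-5)*(-1)/141 = -122 - 1*5/141 = -122 - 5/141 = -17207/141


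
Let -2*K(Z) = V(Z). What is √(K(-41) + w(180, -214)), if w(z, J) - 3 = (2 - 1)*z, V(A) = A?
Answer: √814/2 ≈ 14.265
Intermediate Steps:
K(Z) = -Z/2
w(z, J) = 3 + z (w(z, J) = 3 + (2 - 1)*z = 3 + 1*z = 3 + z)
√(K(-41) + w(180, -214)) = √(-½*(-41) + (3 + 180)) = √(41/2 + 183) = √(407/2) = √814/2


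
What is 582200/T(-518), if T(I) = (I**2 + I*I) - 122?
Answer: 7100/6543 ≈ 1.0851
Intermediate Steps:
T(I) = -122 + 2*I**2 (T(I) = (I**2 + I**2) - 122 = 2*I**2 - 122 = -122 + 2*I**2)
582200/T(-518) = 582200/(-122 + 2*(-518)**2) = 582200/(-122 + 2*268324) = 582200/(-122 + 536648) = 582200/536526 = 582200*(1/536526) = 7100/6543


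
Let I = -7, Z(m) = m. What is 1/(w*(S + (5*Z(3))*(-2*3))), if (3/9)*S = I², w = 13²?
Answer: 1/9633 ≈ 0.00010381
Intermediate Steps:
w = 169
S = 147 (S = 3*(-7)² = 3*49 = 147)
1/(w*(S + (5*Z(3))*(-2*3))) = 1/(169*(147 + (5*3)*(-2*3))) = 1/(169*(147 + 15*(-6))) = 1/(169*(147 - 90)) = 1/(169*57) = 1/9633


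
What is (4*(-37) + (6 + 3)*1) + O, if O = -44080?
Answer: -44219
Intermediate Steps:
(4*(-37) + (6 + 3)*1) + O = (4*(-37) + (6 + 3)*1) - 44080 = (-148 + 9*1) - 44080 = (-148 + 9) - 44080 = -139 - 44080 = -44219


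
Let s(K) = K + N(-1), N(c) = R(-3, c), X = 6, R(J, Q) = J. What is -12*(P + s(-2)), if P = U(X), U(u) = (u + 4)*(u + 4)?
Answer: -1140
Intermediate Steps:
U(u) = (4 + u)² (U(u) = (4 + u)*(4 + u) = (4 + u)²)
N(c) = -3
P = 100 (P = (4 + 6)² = 10² = 100)
s(K) = -3 + K (s(K) = K - 3 = -3 + K)
-12*(P + s(-2)) = -12*(100 + (-3 - 2)) = -12*(100 - 5) = -12*95 = -1140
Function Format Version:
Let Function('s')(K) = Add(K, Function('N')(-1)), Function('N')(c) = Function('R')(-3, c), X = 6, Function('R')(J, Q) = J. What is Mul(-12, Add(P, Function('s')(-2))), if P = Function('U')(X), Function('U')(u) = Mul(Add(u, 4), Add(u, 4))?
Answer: -1140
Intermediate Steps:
Function('U')(u) = Pow(Add(4, u), 2) (Function('U')(u) = Mul(Add(4, u), Add(4, u)) = Pow(Add(4, u), 2))
Function('N')(c) = -3
P = 100 (P = Pow(Add(4, 6), 2) = Pow(10, 2) = 100)
Function('s')(K) = Add(-3, K) (Function('s')(K) = Add(K, -3) = Add(-3, K))
Mul(-12, Add(P, Function('s')(-2))) = Mul(-12, Add(100, Add(-3, -2))) = Mul(-12, Add(100, -5)) = Mul(-12, 95) = -1140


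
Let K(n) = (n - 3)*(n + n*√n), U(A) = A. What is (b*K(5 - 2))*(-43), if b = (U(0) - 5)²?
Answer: 0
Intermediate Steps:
K(n) = (-3 + n)*(n + n^(3/2))
b = 25 (b = (0 - 5)² = (-5)² = 25)
(b*K(5 - 2))*(-43) = (25*((5 - 2)² + (5 - 2)^(5/2) - 3*(5 - 2) - 3*(5 - 2)^(3/2)))*(-43) = (25*(3² + 3^(5/2) - 3*3 - 9*√3))*(-43) = (25*(9 + 9*√3 - 9 - 9*√3))*(-43) = (25*0)*(-43) = 0*(-43) = 0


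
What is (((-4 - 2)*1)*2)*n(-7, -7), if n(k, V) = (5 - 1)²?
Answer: -192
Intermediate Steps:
n(k, V) = 16 (n(k, V) = 4² = 16)
(((-4 - 2)*1)*2)*n(-7, -7) = (((-4 - 2)*1)*2)*16 = (-6*1*2)*16 = -6*2*16 = -12*16 = -192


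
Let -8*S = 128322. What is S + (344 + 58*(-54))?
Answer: -75313/4 ≈ -18828.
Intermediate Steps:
S = -64161/4 (S = -⅛*128322 = -64161/4 ≈ -16040.)
S + (344 + 58*(-54)) = -64161/4 + (344 + 58*(-54)) = -64161/4 + (344 - 3132) = -64161/4 - 2788 = -75313/4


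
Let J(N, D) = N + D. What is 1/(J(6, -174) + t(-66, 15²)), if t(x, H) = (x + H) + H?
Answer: 1/216 ≈ 0.0046296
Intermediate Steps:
J(N, D) = D + N
t(x, H) = x + 2*H (t(x, H) = (H + x) + H = x + 2*H)
1/(J(6, -174) + t(-66, 15²)) = 1/((-174 + 6) + (-66 + 2*15²)) = 1/(-168 + (-66 + 2*225)) = 1/(-168 + (-66 + 450)) = 1/(-168 + 384) = 1/216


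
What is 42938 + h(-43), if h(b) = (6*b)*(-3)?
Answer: 43712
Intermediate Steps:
h(b) = -18*b
42938 + h(-43) = 42938 - 18*(-43) = 42938 + 774 = 43712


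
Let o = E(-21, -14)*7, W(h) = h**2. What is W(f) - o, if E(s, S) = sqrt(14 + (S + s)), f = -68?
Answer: 4624 - 7*I*sqrt(21) ≈ 4624.0 - 32.078*I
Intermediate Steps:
E(s, S) = sqrt(14 + S + s)
o = 7*I*sqrt(21) (o = sqrt(14 - 14 - 21)*7 = sqrt(-21)*7 = (I*sqrt(21))*7 = 7*I*sqrt(21) ≈ 32.078*I)
W(f) - o = (-68)**2 - 7*I*sqrt(21) = 4624 - 7*I*sqrt(21)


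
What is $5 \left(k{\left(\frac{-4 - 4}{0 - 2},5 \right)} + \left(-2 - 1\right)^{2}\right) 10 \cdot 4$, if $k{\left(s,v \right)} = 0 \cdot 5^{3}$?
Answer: $1800$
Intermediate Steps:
$k{\left(s,v \right)} = 0$ ($k{\left(s,v \right)} = 0 \cdot 125 = 0$)
$5 \left(k{\left(\frac{-4 - 4}{0 - 2},5 \right)} + \left(-2 - 1\right)^{2}\right) 10 \cdot 4 = 5 \left(0 + \left(-2 - 1\right)^{2}\right) 10 \cdot 4 = 5 \left(0 + \left(-3\right)^{2}\right) 10 \cdot 4 = 5 \left(0 + 9\right) 10 \cdot 4 = 5 \cdot 9 \cdot 10 \cdot 4 = 45 \cdot 10 \cdot 4 = 450 \cdot 4 = 1800$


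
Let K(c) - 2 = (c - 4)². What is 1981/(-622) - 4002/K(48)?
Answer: -1054737/200906 ≈ -5.2499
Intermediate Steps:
K(c) = 2 + (-4 + c)² (K(c) = 2 + (c - 4)² = 2 + (-4 + c)²)
1981/(-622) - 4002/K(48) = 1981/(-622) - 4002/(2 + (-4 + 48)²) = 1981*(-1/622) - 4002/(2 + 44²) = -1981/622 - 4002/(2 + 1936) = -1981/622 - 4002/1938 = -1981/622 - 4002*1/1938 = -1981/622 - 667/323 = -1054737/200906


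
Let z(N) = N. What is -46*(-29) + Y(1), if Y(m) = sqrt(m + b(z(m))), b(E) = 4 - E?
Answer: 1336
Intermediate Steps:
Y(m) = 2 (Y(m) = sqrt(m + (4 - m)) = sqrt(4) = 2)
-46*(-29) + Y(1) = -46*(-29) + 2 = 1334 + 2 = 1336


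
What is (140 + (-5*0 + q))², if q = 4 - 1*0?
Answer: 20736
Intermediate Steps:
q = 4 (q = 4 + 0 = 4)
(140 + (-5*0 + q))² = (140 + (-5*0 + 4))² = (140 + (0 + 4))² = (140 + 4)² = 144² = 20736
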